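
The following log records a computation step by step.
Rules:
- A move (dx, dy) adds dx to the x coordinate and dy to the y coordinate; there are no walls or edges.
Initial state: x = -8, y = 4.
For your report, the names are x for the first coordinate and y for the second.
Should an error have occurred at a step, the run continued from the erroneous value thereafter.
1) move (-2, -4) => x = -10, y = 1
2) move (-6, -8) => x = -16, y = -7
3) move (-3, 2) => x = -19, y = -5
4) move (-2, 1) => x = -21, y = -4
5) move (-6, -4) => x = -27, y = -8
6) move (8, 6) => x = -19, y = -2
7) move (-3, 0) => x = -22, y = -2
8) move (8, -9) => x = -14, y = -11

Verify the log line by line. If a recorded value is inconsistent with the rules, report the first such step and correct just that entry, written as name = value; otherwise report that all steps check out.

step 1: x = -8 + (-2) = -10, y = 4 + (-4) = 0 -> the recorded entry deviates here
So the first discrepancy is step 1, where the right value is y = 0.

step 1, y = 0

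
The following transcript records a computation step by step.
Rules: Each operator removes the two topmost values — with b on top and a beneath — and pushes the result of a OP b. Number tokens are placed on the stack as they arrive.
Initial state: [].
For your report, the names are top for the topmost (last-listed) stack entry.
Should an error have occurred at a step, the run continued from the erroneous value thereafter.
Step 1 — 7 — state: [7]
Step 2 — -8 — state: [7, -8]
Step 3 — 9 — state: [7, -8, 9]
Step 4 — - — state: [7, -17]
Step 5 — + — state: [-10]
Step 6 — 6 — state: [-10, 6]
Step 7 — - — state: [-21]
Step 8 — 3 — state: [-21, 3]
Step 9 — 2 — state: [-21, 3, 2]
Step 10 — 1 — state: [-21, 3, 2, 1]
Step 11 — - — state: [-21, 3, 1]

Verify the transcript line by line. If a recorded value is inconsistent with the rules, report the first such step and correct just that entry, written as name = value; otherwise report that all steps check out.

step 7, top = -16

Recomputing the run from the initial state:
step 1: [7]
step 2: [7, -8]
step 3: [7, -8, 9]
step 4: [7, -17]
step 5: [-10]
step 6: [-10, 6]
step 7: [-16]
step 8: [-16, 3]
step 9: [-16, 3, 2]
step 10: [-16, 3, 2, 1]
step 11: [-16, 3, 1]
The first disagreement with the transcript is at step 7, where the value should be top = -16.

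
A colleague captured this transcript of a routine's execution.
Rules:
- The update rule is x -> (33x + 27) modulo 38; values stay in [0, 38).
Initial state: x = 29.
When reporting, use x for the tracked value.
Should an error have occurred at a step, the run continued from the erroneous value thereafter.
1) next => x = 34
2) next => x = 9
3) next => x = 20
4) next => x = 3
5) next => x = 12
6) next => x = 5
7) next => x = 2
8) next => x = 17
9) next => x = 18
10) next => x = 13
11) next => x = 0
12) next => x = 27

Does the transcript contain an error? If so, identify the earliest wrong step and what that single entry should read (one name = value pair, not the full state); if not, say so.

no error

Step 1: x = (33*29 + 27) mod 38 = 34 — same as recorded.
Step 2: x = (33*34 + 27) mod 38 = 9 — no discrepancy.
Step 3: x = (33*9 + 27) mod 38 = 20 — matches.
Step 4: x = (33*20 + 27) mod 38 = 3 — same as recorded.
Step 5: x = (33*3 + 27) mod 38 = 12 — same as recorded.
Step 6: x = (33*12 + 27) mod 38 = 5 — same as recorded.
Step 7: x = (33*5 + 27) mod 38 = 2 — checks out.
Step 8: x = (33*2 + 27) mod 38 = 17 — matches.
Step 9: x = (33*17 + 27) mod 38 = 18 — matches.
Step 10: x = (33*18 + 27) mod 38 = 13 — same as recorded.
Step 11: x = (33*13 + 27) mod 38 = 0 — same as recorded.
Step 12: x = (33*0 + 27) mod 38 = 27 — checks out.
No step deviates from the rules.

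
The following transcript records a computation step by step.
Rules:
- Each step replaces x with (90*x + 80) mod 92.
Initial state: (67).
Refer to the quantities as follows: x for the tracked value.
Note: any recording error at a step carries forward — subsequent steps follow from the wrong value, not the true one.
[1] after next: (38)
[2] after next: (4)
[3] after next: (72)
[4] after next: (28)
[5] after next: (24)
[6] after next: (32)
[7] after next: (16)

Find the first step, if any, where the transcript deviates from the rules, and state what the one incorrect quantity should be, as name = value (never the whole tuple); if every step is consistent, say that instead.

no error

Recomputing the run from the initial state:
step 1: x = 38
step 2: x = 4
step 3: x = 72
step 4: x = 28
step 5: x = 24
step 6: x = 32
step 7: x = 16
This matches the transcript at every step.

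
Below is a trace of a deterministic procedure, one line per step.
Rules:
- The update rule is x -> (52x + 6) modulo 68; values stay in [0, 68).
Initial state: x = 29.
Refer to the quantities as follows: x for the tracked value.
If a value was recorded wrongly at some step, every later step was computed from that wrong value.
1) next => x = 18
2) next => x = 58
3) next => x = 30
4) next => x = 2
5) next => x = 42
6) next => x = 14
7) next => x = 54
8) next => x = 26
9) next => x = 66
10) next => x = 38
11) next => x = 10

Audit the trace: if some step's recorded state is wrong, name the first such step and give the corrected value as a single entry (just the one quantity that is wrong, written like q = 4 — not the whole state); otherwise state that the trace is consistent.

1. x = (52*29 + 6) mod 68 = 18 (checks out)
2. x = (52*18 + 6) mod 68 = 58 (checks out)
3. x = (52*58 + 6) mod 68 = 30 (confirmed correct)
4. x = (52*30 + 6) mod 68 = 2 (matches)
5. x = (52*2 + 6) mod 68 = 42 (checks out)
6. x = (52*42 + 6) mod 68 = 14 (consistent with the trace)
7. x = (52*14 + 6) mod 68 = 54 (verified)
8. x = (52*54 + 6) mod 68 = 26 (confirmed correct)
9. x = (52*26 + 6) mod 68 = 66 (confirmed correct)
10. x = (52*66 + 6) mod 68 = 38 (consistent with the trace)
11. x = (52*38 + 6) mod 68 = 10 (confirmed correct)
All steps check out; nothing to correct.

no error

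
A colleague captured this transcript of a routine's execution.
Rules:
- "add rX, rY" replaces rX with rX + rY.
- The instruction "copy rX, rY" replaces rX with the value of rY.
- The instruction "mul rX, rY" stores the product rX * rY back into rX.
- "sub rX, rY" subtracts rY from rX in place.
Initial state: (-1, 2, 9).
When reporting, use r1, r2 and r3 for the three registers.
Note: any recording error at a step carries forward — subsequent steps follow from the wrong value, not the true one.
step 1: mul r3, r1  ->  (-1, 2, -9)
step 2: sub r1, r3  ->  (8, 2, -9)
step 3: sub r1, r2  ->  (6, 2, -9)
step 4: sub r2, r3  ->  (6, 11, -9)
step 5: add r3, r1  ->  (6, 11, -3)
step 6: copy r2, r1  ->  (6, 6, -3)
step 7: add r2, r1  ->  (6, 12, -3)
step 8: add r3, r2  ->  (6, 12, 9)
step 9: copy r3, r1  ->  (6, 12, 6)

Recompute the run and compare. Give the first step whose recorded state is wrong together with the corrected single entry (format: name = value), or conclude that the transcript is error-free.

no error

Step 1: r3 = 9 * -1 = -9 — exactly as logged.
Step 2: r1 = -1 - -9 = 8 — in agreement.
Step 3: r1 = 8 - 2 = 6 — consistent with the transcript.
Step 4: r2 = 2 - -9 = 11 — same as recorded.
Step 5: r3 = -9 + 6 = -3 — in agreement.
Step 6: r2 = 6 — in agreement.
Step 7: r2 = 6 + 6 = 12 — no discrepancy.
Step 8: r3 = -3 + 12 = 9 — agrees with the transcript.
Step 9: r3 = 6 — same as recorded.
All steps check out; nothing to correct.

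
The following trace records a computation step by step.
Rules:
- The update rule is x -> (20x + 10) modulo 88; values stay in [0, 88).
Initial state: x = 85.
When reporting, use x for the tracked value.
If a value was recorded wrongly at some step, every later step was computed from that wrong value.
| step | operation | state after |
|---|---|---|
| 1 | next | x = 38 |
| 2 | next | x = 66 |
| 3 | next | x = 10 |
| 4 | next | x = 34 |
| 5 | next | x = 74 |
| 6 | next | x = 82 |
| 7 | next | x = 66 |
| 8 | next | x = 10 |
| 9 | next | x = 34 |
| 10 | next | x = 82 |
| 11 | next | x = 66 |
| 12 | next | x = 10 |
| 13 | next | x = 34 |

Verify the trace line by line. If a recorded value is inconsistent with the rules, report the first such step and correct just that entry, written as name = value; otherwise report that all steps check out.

step 10, x = 74

Recomputing the run from the initial state:
step 1: x = 38
step 2: x = 66
step 3: x = 10
step 4: x = 34
step 5: x = 74
step 6: x = 82
step 7: x = 66
step 8: x = 10
step 9: x = 34
step 10: x = 74
step 11: x = 82
step 12: x = 66
step 13: x = 10
The first disagreement with the trace is at step 10, where the value should be x = 74.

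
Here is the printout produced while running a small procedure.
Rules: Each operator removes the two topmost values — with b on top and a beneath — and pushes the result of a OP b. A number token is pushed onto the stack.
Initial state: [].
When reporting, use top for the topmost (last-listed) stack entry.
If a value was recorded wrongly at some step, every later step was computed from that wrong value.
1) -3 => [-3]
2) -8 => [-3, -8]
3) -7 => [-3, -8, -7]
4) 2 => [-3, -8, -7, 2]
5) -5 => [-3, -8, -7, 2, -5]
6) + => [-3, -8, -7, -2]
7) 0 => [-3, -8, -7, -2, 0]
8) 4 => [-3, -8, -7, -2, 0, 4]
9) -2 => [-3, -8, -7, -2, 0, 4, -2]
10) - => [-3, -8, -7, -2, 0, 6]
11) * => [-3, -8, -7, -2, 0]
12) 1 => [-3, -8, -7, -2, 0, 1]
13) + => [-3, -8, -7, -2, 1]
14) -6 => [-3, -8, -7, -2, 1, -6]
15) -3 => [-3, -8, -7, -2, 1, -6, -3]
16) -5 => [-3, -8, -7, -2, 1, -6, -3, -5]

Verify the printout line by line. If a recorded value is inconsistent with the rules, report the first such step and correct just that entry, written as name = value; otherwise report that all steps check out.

Recomputing the run from the initial state:
step 1: [-3]
step 2: [-3, -8]
step 3: [-3, -8, -7]
step 4: [-3, -8, -7, 2]
step 5: [-3, -8, -7, 2, -5]
step 6: [-3, -8, -7, -3]
step 7: [-3, -8, -7, -3, 0]
step 8: [-3, -8, -7, -3, 0, 4]
step 9: [-3, -8, -7, -3, 0, 4, -2]
step 10: [-3, -8, -7, -3, 0, 6]
step 11: [-3, -8, -7, -3, 0]
step 12: [-3, -8, -7, -3, 0, 1]
step 13: [-3, -8, -7, -3, 1]
step 14: [-3, -8, -7, -3, 1, -6]
step 15: [-3, -8, -7, -3, 1, -6, -3]
step 16: [-3, -8, -7, -3, 1, -6, -3, -5]
The first disagreement with the printout is at step 6, where the value should be top = -3.

step 6, top = -3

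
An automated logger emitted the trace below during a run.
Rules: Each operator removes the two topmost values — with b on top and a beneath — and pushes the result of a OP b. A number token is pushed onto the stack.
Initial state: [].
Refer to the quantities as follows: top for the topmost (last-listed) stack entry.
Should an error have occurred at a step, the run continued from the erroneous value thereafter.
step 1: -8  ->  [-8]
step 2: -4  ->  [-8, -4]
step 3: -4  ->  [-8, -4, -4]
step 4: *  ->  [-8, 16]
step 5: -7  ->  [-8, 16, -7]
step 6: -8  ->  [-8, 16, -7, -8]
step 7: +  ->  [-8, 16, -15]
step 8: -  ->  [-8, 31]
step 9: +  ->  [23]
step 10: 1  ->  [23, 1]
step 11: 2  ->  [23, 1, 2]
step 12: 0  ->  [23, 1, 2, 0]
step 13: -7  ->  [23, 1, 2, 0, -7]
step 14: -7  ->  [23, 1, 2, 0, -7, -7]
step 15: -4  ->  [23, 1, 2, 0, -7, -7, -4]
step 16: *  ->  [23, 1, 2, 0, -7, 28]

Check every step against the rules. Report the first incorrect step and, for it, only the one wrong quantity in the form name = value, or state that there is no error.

Recomputing the run from the initial state:
step 1: [-8]
step 2: [-8, -4]
step 3: [-8, -4, -4]
step 4: [-8, 16]
step 5: [-8, 16, -7]
step 6: [-8, 16, -7, -8]
step 7: [-8, 16, -15]
step 8: [-8, 31]
step 9: [23]
step 10: [23, 1]
step 11: [23, 1, 2]
step 12: [23, 1, 2, 0]
step 13: [23, 1, 2, 0, -7]
step 14: [23, 1, 2, 0, -7, -7]
step 15: [23, 1, 2, 0, -7, -7, -4]
step 16: [23, 1, 2, 0, -7, 28]
This matches the trace at every step.

no error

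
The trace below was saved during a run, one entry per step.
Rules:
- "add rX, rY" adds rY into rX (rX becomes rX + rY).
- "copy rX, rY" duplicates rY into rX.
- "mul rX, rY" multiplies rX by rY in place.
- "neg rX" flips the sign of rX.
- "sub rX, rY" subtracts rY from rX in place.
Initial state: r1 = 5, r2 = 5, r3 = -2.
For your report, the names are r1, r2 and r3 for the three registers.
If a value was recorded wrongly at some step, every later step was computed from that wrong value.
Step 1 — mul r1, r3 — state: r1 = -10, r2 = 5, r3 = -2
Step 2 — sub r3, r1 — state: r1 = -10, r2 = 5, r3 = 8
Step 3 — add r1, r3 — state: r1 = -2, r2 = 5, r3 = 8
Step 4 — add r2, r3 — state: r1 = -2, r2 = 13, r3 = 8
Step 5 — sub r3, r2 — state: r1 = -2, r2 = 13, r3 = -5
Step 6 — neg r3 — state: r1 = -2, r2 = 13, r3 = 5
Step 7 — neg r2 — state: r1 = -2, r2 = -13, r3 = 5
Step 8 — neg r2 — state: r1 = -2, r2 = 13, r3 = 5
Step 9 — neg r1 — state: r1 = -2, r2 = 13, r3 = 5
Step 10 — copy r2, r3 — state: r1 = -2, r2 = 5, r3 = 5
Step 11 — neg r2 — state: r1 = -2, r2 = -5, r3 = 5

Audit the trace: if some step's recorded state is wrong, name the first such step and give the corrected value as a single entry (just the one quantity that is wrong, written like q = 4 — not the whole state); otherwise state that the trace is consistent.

Recomputing the run from the initial state:
step 1: r1 = -10, r2 = 5, r3 = -2
step 2: r1 = -10, r2 = 5, r3 = 8
step 3: r1 = -2, r2 = 5, r3 = 8
step 4: r1 = -2, r2 = 13, r3 = 8
step 5: r1 = -2, r2 = 13, r3 = -5
step 6: r1 = -2, r2 = 13, r3 = 5
step 7: r1 = -2, r2 = -13, r3 = 5
step 8: r1 = -2, r2 = 13, r3 = 5
step 9: r1 = 2, r2 = 13, r3 = 5
step 10: r1 = 2, r2 = 5, r3 = 5
step 11: r1 = 2, r2 = -5, r3 = 5
The first disagreement with the trace is at step 9, where the value should be r1 = 2.

step 9, r1 = 2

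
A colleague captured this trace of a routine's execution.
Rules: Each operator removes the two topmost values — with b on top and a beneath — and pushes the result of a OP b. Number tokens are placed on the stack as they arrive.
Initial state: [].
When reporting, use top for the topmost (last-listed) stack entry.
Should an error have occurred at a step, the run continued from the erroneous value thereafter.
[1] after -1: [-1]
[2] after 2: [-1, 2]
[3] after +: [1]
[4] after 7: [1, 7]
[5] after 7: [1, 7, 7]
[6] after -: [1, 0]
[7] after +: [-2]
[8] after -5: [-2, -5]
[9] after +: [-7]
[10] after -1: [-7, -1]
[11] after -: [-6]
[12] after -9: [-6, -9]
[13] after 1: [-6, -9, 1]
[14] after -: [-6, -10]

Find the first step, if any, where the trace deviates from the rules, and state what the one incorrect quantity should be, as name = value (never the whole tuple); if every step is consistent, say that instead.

Recomputing the run from the initial state:
step 1: [-1]
step 2: [-1, 2]
step 3: [1]
step 4: [1, 7]
step 5: [1, 7, 7]
step 6: [1, 0]
step 7: [1]
step 8: [1, -5]
step 9: [-4]
step 10: [-4, -1]
step 11: [-3]
step 12: [-3, -9]
step 13: [-3, -9, 1]
step 14: [-3, -10]
The first disagreement with the trace is at step 7, where the value should be top = 1.

step 7, top = 1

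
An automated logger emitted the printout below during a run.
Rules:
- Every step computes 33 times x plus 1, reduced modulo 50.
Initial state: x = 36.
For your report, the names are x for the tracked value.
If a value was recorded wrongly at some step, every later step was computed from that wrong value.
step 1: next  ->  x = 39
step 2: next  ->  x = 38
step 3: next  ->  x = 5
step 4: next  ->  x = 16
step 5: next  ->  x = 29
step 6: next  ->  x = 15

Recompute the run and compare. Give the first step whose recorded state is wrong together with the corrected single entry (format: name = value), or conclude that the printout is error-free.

step 6, x = 8

Recomputing the run from the initial state:
step 1: x = 39
step 2: x = 38
step 3: x = 5
step 4: x = 16
step 5: x = 29
step 6: x = 8
The first disagreement with the printout is at step 6, where the value should be x = 8.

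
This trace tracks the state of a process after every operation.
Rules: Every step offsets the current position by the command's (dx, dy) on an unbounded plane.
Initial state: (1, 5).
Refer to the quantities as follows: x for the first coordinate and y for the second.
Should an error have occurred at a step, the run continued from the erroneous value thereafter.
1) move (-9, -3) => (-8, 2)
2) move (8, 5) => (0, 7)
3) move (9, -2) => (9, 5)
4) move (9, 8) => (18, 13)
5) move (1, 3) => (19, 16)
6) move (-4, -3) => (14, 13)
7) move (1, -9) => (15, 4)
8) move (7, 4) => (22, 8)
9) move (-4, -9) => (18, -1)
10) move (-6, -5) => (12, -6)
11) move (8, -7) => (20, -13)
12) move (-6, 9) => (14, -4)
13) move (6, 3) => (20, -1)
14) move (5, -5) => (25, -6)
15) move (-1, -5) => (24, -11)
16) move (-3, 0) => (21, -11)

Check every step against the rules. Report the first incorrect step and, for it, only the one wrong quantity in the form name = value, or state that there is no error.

Recomputing the run from the initial state:
step 1: x = -8, y = 2
step 2: x = 0, y = 7
step 3: x = 9, y = 5
step 4: x = 18, y = 13
step 5: x = 19, y = 16
step 6: x = 15, y = 13
step 7: x = 16, y = 4
step 8: x = 23, y = 8
step 9: x = 19, y = -1
step 10: x = 13, y = -6
step 11: x = 21, y = -13
step 12: x = 15, y = -4
step 13: x = 21, y = -1
step 14: x = 26, y = -6
step 15: x = 25, y = -11
step 16: x = 22, y = -11
The first disagreement with the trace is at step 6, where the value should be x = 15.

step 6, x = 15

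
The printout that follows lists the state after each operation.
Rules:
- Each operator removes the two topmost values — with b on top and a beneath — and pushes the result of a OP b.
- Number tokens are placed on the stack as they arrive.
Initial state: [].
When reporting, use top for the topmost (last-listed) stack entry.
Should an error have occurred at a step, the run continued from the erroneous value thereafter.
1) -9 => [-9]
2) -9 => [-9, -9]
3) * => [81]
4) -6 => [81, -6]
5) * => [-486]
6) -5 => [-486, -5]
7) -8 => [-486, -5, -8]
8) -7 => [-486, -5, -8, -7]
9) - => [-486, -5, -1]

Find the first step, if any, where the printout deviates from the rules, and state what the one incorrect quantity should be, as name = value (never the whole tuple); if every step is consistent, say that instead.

no error

step 1: push -9: top = -9 -> in agreement
step 2: push -9: top = -9 -> verified
step 3: -9 * -9 = 81 -> consistent with the printout
step 4: push -6: top = -6 -> no discrepancy
step 5: 81 * -6 = -486 -> consistent with the printout
step 6: push -5: top = -5 -> in agreement
step 7: push -8: top = -8 -> same as recorded
step 8: push -7: top = -7 -> consistent with the printout
step 9: -8 - -7 = -1 -> confirmed correct
All steps check out; nothing to correct.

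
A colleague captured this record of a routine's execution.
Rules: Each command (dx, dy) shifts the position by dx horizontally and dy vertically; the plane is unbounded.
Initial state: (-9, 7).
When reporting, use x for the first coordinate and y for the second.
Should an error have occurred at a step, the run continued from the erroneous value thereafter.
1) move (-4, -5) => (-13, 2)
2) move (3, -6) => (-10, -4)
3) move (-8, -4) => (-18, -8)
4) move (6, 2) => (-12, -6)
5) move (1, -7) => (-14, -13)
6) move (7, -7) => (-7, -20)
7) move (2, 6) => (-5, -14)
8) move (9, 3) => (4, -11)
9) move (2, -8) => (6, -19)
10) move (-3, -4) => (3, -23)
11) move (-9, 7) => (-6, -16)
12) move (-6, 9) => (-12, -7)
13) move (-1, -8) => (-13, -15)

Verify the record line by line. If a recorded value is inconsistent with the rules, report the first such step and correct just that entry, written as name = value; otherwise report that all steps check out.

step 5, x = -11

Recomputing the run from the initial state:
step 1: x = -13, y = 2
step 2: x = -10, y = -4
step 3: x = -18, y = -8
step 4: x = -12, y = -6
step 5: x = -11, y = -13
step 6: x = -4, y = -20
step 7: x = -2, y = -14
step 8: x = 7, y = -11
step 9: x = 9, y = -19
step 10: x = 6, y = -23
step 11: x = -3, y = -16
step 12: x = -9, y = -7
step 13: x = -10, y = -15
The first disagreement with the record is at step 5, where the value should be x = -11.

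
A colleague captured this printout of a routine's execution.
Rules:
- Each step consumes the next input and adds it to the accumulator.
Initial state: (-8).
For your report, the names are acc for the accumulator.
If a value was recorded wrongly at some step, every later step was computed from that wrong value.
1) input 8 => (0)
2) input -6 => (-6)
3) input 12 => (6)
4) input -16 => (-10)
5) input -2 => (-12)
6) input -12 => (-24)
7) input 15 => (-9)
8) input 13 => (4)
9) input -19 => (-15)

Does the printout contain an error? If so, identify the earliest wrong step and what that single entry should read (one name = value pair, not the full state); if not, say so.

1. acc = -8 + 8 = 0 (consistent with the printout)
2. acc = 0 + -6 = -6 (checks out)
3. acc = -6 + 12 = 6 (no discrepancy)
4. acc = 6 + -16 = -10 (confirmed correct)
5. acc = -10 + -2 = -12 (matches)
6. acc = -12 + -12 = -24 (no discrepancy)
7. acc = -24 + 15 = -9 (exactly as logged)
8. acc = -9 + 13 = 4 (confirmed correct)
9. acc = 4 + -19 = -15 (verified)
The whole run recomputes cleanly — no discrepancies.

no error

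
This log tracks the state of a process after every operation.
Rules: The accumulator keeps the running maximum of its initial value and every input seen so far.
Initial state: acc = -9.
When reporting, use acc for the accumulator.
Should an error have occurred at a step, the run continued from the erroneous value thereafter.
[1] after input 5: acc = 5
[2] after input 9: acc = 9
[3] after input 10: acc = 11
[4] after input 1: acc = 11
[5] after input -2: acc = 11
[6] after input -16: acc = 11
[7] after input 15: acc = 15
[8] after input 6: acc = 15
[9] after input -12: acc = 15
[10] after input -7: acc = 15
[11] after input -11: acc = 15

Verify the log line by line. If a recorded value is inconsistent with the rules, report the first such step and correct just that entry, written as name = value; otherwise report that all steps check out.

step 3, acc = 10

Step 1: acc = max(-9, 5) = 5 — matches.
Step 2: acc = max(5, 9) = 9 — verified.
Step 3: acc = max(9, 10) = 10 — not what was recorded.
The earliest wrong entry is at step 3: it should read acc = 10.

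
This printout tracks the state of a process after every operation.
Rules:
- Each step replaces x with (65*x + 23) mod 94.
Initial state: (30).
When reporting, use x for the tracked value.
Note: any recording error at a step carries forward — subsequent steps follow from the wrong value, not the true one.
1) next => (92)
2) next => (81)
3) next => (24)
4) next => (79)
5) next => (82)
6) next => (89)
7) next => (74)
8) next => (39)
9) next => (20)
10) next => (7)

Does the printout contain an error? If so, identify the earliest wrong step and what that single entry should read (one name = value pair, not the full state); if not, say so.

step 1: x = (65*30 + 23) mod 94 = 93 -> this is not what the printout shows
Conclusion: step 1 carries the first error; the entry should be x = 93.

step 1, x = 93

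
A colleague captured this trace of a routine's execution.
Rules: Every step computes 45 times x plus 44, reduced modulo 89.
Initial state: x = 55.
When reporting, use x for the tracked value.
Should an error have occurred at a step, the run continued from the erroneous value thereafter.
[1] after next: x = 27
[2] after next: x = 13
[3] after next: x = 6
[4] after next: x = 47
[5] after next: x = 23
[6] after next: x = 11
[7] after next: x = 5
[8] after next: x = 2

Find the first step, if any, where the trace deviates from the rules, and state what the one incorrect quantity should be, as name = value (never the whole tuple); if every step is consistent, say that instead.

no error

Recomputing the run from the initial state:
step 1: x = 27
step 2: x = 13
step 3: x = 6
step 4: x = 47
step 5: x = 23
step 6: x = 11
step 7: x = 5
step 8: x = 2
This matches the trace at every step.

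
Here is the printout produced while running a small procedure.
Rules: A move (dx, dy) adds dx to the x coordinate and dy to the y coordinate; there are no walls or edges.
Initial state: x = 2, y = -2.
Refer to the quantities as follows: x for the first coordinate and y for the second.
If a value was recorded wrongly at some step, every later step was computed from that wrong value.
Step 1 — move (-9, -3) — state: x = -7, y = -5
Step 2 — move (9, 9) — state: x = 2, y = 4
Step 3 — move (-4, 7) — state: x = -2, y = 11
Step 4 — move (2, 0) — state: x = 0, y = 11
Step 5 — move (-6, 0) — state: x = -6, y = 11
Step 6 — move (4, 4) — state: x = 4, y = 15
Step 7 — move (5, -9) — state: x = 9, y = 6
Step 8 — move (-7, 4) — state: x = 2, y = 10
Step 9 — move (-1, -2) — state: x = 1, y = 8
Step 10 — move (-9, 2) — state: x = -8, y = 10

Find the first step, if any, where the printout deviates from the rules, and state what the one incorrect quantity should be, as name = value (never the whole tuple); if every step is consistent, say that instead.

step 1: x = 2 + (-9) = -7, y = -2 + (-3) = -5 -> no discrepancy
step 2: x = -7 + (9) = 2, y = -5 + (9) = 4 -> consistent with the printout
step 3: x = 2 + (-4) = -2, y = 4 + (7) = 11 -> verified
step 4: x = -2 + (2) = 0, y = 11 + (0) = 11 -> agrees with the printout
step 5: x = 0 + (-6) = -6, y = 11 + (0) = 11 -> consistent with the printout
step 6: x = -6 + (4) = -2, y = 11 + (4) = 15 -> not what was recorded
First incorrect step: 6; the correct value is x = -2.

step 6, x = -2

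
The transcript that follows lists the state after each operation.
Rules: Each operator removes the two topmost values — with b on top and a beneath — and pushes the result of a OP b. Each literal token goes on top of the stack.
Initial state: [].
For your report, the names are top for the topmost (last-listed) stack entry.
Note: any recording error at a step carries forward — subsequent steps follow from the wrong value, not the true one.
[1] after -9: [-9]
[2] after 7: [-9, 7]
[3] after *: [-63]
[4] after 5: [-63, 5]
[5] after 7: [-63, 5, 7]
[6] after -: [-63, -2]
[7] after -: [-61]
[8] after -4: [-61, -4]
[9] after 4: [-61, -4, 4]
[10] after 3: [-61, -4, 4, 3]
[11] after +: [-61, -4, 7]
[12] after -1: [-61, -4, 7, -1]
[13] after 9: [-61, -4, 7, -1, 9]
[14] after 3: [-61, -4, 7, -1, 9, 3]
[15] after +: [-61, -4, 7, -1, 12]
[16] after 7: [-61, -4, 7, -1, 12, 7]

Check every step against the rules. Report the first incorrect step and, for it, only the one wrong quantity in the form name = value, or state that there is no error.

step 1: push -9: top = -9 -> confirmed correct
step 2: push 7: top = 7 -> agrees with the transcript
step 3: -9 * 7 = -63 -> confirmed correct
step 4: push 5: top = 5 -> in agreement
step 5: push 7: top = 7 -> no discrepancy
step 6: 5 - 7 = -2 -> same as recorded
step 7: -63 - -2 = -61 -> same as recorded
step 8: push -4: top = -4 -> matches
step 9: push 4: top = 4 -> matches
step 10: push 3: top = 3 -> confirmed correct
step 11: 4 + 3 = 7 -> checks out
step 12: push -1: top = -1 -> consistent with the transcript
step 13: push 9: top = 9 -> matches
step 14: push 3: top = 3 -> matches
step 15: 9 + 3 = 12 -> no discrepancy
step 16: push 7: top = 7 -> confirmed correct
Each recorded entry agrees with the recomputation.

no error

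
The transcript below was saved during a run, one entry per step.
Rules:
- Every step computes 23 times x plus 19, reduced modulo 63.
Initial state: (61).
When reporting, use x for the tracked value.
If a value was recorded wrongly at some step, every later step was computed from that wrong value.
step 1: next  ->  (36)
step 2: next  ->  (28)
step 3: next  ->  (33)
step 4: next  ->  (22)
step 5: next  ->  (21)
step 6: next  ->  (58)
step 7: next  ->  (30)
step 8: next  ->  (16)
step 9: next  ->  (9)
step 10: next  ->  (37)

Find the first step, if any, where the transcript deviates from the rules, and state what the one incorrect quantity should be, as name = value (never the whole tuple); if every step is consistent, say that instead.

step 1: x = (23*61 + 19) mod 63 = 36 -> checks out
step 2: x = (23*36 + 19) mod 63 = 28 -> checks out
step 3: x = (23*28 + 19) mod 63 = 33 -> consistent with the transcript
step 4: x = (23*33 + 19) mod 63 = 22 -> matches
step 5: x = (23*22 + 19) mod 63 = 21 -> exactly as logged
step 6: x = (23*21 + 19) mod 63 = 61 -> this is not what the transcript shows
Step 6 is the first one off; corrected, x = 61.

step 6, x = 61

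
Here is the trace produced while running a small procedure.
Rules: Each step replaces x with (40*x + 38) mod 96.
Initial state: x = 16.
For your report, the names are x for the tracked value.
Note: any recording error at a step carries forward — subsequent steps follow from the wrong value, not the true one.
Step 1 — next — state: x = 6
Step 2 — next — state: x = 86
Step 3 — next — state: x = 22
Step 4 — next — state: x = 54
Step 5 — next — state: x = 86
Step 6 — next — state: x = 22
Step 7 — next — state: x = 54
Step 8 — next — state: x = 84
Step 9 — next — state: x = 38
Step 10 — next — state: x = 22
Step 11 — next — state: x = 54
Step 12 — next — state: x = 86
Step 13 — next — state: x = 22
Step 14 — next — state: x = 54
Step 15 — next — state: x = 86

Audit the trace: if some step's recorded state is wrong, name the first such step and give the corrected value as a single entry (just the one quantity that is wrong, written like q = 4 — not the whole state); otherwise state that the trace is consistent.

step 8, x = 86

Step 1: x = (40*16 + 38) mod 96 = 6 — consistent with the trace.
Step 2: x = (40*6 + 38) mod 96 = 86 — matches.
Step 3: x = (40*86 + 38) mod 96 = 22 — consistent with the trace.
Step 4: x = (40*22 + 38) mod 96 = 54 — verified.
Step 5: x = (40*54 + 38) mod 96 = 86 — matches.
Step 6: x = (40*86 + 38) mod 96 = 22 — same as recorded.
Step 7: x = (40*22 + 38) mod 96 = 54 — no discrepancy.
Step 8: x = (40*54 + 38) mod 96 = 86 — the entry is off here.
First incorrect step: 8; the correct value is x = 86.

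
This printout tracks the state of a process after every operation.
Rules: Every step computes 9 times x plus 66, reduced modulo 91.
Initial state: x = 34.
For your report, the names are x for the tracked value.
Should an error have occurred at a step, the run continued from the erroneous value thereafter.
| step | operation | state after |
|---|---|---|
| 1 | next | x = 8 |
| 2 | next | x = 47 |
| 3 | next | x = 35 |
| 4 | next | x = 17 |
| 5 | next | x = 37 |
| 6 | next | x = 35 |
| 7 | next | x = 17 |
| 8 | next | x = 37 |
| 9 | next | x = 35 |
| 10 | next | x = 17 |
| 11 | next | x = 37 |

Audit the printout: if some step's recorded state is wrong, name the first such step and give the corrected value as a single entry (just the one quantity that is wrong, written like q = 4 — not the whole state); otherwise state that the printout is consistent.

step 1: x = (9*34 + 66) mod 91 = 8 -> confirmed correct
step 2: x = (9*8 + 66) mod 91 = 47 -> checks out
step 3: x = (9*47 + 66) mod 91 = 34 -> first mismatch against the printout
Conclusion: step 3 carries the first error; the entry should be x = 34.

step 3, x = 34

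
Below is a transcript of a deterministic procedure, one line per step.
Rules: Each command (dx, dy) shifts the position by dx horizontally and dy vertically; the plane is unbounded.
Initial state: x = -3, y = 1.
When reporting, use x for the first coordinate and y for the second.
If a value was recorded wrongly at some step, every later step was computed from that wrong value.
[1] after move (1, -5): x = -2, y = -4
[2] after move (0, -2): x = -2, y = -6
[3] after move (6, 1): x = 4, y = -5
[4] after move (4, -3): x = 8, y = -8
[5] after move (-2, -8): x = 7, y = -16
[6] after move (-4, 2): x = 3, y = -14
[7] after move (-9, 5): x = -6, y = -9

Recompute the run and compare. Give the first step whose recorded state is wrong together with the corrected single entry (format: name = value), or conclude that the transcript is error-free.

step 1: x = -3 + (1) = -2, y = 1 + (-5) = -4 -> checks out
step 2: x = -2 + (0) = -2, y = -4 + (-2) = -6 -> consistent with the transcript
step 3: x = -2 + (6) = 4, y = -6 + (1) = -5 -> checks out
step 4: x = 4 + (4) = 8, y = -5 + (-3) = -8 -> checks out
step 5: x = 8 + (-2) = 6, y = -8 + (-8) = -16 -> first mismatch against the transcript
So the first discrepancy is step 5, where the right value is x = 6.

step 5, x = 6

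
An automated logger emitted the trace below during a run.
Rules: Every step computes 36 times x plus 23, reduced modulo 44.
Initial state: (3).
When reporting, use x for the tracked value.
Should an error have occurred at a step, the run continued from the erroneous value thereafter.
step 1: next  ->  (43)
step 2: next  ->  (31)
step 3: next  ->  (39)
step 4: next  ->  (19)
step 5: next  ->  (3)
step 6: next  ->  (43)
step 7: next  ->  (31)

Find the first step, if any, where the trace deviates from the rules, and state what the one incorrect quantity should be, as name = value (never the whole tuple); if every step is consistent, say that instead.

no error

Recomputing the run from the initial state:
step 1: x = 43
step 2: x = 31
step 3: x = 39
step 4: x = 19
step 5: x = 3
step 6: x = 43
step 7: x = 31
This matches the trace at every step.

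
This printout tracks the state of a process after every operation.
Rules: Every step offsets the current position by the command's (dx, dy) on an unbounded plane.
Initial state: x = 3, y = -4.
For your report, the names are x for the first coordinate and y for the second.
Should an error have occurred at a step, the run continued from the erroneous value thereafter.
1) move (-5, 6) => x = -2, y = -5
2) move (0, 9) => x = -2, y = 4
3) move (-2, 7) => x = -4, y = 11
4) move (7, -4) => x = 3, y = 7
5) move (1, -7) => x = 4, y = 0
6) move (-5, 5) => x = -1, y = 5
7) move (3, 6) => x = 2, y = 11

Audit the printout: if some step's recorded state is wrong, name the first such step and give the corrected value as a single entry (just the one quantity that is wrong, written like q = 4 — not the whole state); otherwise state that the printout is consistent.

1. x = 3 + (-5) = -2, y = -4 + (6) = 2 (not what was recorded)
The earliest wrong entry is at step 1: it should read y = 2.

step 1, y = 2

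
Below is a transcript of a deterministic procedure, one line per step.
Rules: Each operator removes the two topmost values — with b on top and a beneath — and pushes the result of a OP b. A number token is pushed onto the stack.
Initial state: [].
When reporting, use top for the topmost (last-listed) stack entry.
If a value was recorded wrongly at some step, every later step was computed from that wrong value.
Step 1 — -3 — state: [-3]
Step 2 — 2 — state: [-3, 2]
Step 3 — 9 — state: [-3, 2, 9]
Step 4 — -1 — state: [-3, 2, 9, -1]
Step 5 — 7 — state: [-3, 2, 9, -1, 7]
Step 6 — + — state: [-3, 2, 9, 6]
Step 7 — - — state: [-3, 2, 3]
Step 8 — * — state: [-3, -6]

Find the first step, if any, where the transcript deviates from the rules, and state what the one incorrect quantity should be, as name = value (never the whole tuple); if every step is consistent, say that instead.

step 8, top = 6

Recomputing the run from the initial state:
step 1: [-3]
step 2: [-3, 2]
step 3: [-3, 2, 9]
step 4: [-3, 2, 9, -1]
step 5: [-3, 2, 9, -1, 7]
step 6: [-3, 2, 9, 6]
step 7: [-3, 2, 3]
step 8: [-3, 6]
The first disagreement with the transcript is at step 8, where the value should be top = 6.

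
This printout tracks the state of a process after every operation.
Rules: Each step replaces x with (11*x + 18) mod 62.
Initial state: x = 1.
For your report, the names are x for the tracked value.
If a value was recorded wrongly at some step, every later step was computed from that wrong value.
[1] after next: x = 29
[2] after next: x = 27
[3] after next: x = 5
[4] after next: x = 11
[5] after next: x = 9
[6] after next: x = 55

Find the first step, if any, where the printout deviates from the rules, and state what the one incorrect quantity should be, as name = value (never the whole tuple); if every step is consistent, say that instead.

Recomputing the run from the initial state:
step 1: x = 29
step 2: x = 27
step 3: x = 5
step 4: x = 11
step 5: x = 15
step 6: x = 59
The first disagreement with the printout is at step 5, where the value should be x = 15.

step 5, x = 15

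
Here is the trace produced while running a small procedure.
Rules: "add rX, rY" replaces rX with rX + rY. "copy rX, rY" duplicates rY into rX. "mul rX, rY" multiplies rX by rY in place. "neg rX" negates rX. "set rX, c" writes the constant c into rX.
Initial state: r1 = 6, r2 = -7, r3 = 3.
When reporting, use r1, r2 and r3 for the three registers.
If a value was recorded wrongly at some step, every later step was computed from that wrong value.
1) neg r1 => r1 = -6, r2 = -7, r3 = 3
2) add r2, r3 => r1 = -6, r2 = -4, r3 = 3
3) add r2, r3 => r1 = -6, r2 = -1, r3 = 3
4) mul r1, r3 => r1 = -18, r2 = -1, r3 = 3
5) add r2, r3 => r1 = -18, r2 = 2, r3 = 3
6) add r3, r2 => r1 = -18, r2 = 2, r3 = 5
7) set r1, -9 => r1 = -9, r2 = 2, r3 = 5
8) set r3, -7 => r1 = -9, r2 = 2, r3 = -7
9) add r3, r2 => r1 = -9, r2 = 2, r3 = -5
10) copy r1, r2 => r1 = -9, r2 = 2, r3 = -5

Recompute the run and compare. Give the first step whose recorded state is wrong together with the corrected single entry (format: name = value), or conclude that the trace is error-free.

step 10, r1 = 2

step 1: r1 = -(6) = -6 -> no discrepancy
step 2: r2 = -7 + 3 = -4 -> agrees with the trace
step 3: r2 = -4 + 3 = -1 -> confirmed correct
step 4: r1 = -6 * 3 = -18 -> matches
step 5: r2 = -1 + 3 = 2 -> consistent with the trace
step 6: r3 = 3 + 2 = 5 -> exactly as logged
step 7: r1 = -9 -> consistent with the trace
step 8: r3 = -7 -> verified
step 9: r3 = -7 + 2 = -5 -> agrees with the trace
step 10: r1 = 2 -> the trace disagrees here
First incorrect step: 10; the correct value is r1 = 2.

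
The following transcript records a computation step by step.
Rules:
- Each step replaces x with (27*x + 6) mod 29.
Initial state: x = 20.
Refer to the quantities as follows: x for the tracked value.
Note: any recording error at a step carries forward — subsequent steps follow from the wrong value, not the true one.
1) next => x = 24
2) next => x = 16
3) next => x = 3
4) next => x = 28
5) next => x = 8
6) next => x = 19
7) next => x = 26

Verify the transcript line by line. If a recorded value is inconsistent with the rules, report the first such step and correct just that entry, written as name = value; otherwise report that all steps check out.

1. x = (27*20 + 6) mod 29 = 24 (agrees with the transcript)
2. x = (27*24 + 6) mod 29 = 16 (in agreement)
3. x = (27*16 + 6) mod 29 = 3 (no discrepancy)
4. x = (27*3 + 6) mod 29 = 0 (not what was recorded)
The audit stops at step 4: the recorded entry is wrong and should be x = 0.

step 4, x = 0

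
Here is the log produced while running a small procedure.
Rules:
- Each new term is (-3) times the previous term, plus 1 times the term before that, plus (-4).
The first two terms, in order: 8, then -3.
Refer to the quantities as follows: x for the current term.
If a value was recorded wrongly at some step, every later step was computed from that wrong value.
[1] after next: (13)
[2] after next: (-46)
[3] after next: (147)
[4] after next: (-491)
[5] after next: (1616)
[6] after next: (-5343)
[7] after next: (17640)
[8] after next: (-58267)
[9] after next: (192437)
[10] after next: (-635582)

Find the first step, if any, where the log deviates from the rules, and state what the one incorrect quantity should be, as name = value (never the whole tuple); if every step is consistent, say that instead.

Recomputing the run from the initial state:
step 1: x = 13
step 2: x = -46
step 3: x = 147
step 4: x = -491
step 5: x = 1616
step 6: x = -5343
step 7: x = 17641
step 8: x = -58270
step 9: x = 192447
step 10: x = -635615
The first disagreement with the log is at step 7, where the value should be x = 17641.

step 7, x = 17641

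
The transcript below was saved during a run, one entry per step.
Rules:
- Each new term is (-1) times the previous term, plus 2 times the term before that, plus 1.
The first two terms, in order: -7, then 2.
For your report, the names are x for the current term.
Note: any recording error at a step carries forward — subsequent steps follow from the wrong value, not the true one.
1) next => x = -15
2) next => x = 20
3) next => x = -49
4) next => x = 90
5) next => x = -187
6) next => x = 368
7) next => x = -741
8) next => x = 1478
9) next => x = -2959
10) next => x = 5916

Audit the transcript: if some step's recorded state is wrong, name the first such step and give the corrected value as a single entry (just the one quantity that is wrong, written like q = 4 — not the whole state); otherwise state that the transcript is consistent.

no error

step 1: x = -1*(2) + (2)*(-7) + (1) = -15 -> verified
step 2: x = -1*(-15) + (2)*(2) + (1) = 20 -> same as recorded
step 3: x = -1*(20) + (2)*(-15) + (1) = -49 -> confirmed correct
step 4: x = -1*(-49) + (2)*(20) + (1) = 90 -> agrees with the transcript
step 5: x = -1*(90) + (2)*(-49) + (1) = -187 -> consistent with the transcript
step 6: x = -1*(-187) + (2)*(90) + (1) = 368 -> consistent with the transcript
step 7: x = -1*(368) + (2)*(-187) + (1) = -741 -> checks out
step 8: x = -1*(-741) + (2)*(368) + (1) = 1478 -> matches
step 9: x = -1*(1478) + (2)*(-741) + (1) = -2959 -> matches
step 10: x = -1*(-2959) + (2)*(1478) + (1) = 5916 -> verified
Each recorded entry agrees with the recomputation.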